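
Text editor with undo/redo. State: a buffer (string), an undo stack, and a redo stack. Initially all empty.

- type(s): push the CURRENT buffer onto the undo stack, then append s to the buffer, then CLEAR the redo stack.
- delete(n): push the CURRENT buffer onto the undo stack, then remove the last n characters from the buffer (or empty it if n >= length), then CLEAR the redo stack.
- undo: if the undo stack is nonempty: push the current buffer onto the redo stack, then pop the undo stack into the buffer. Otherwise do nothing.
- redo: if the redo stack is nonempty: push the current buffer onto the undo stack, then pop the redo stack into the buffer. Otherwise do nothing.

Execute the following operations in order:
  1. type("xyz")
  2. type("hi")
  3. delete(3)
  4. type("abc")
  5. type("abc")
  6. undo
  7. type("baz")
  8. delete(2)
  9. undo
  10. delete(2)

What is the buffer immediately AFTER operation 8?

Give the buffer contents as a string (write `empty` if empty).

After op 1 (type): buf='xyz' undo_depth=1 redo_depth=0
After op 2 (type): buf='xyzhi' undo_depth=2 redo_depth=0
After op 3 (delete): buf='xy' undo_depth=3 redo_depth=0
After op 4 (type): buf='xyabc' undo_depth=4 redo_depth=0
After op 5 (type): buf='xyabcabc' undo_depth=5 redo_depth=0
After op 6 (undo): buf='xyabc' undo_depth=4 redo_depth=1
After op 7 (type): buf='xyabcbaz' undo_depth=5 redo_depth=0
After op 8 (delete): buf='xyabcb' undo_depth=6 redo_depth=0

Answer: xyabcb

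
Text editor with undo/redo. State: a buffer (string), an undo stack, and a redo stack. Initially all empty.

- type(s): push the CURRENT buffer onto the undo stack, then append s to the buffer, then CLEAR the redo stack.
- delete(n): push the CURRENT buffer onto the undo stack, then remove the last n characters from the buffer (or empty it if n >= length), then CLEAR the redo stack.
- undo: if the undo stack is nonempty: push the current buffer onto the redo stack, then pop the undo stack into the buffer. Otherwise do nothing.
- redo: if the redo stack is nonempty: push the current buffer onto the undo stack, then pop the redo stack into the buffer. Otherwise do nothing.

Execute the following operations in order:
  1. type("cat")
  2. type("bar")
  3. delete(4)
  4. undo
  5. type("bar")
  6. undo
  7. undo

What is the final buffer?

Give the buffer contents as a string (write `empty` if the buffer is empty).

Answer: cat

Derivation:
After op 1 (type): buf='cat' undo_depth=1 redo_depth=0
After op 2 (type): buf='catbar' undo_depth=2 redo_depth=0
After op 3 (delete): buf='ca' undo_depth=3 redo_depth=0
After op 4 (undo): buf='catbar' undo_depth=2 redo_depth=1
After op 5 (type): buf='catbarbar' undo_depth=3 redo_depth=0
After op 6 (undo): buf='catbar' undo_depth=2 redo_depth=1
After op 7 (undo): buf='cat' undo_depth=1 redo_depth=2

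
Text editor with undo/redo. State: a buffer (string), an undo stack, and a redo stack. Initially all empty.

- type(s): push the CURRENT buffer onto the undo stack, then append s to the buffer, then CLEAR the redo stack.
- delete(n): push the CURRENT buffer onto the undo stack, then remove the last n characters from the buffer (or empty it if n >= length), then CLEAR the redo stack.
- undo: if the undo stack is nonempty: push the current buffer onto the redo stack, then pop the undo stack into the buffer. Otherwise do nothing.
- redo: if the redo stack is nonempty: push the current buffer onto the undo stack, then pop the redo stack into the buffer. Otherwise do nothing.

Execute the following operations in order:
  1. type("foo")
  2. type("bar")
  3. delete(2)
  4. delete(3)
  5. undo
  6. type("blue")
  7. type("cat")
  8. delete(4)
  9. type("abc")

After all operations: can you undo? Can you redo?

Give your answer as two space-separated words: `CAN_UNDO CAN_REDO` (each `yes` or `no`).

Answer: yes no

Derivation:
After op 1 (type): buf='foo' undo_depth=1 redo_depth=0
After op 2 (type): buf='foobar' undo_depth=2 redo_depth=0
After op 3 (delete): buf='foob' undo_depth=3 redo_depth=0
After op 4 (delete): buf='f' undo_depth=4 redo_depth=0
After op 5 (undo): buf='foob' undo_depth=3 redo_depth=1
After op 6 (type): buf='foobblue' undo_depth=4 redo_depth=0
After op 7 (type): buf='foobbluecat' undo_depth=5 redo_depth=0
After op 8 (delete): buf='foobblu' undo_depth=6 redo_depth=0
After op 9 (type): buf='foobbluabc' undo_depth=7 redo_depth=0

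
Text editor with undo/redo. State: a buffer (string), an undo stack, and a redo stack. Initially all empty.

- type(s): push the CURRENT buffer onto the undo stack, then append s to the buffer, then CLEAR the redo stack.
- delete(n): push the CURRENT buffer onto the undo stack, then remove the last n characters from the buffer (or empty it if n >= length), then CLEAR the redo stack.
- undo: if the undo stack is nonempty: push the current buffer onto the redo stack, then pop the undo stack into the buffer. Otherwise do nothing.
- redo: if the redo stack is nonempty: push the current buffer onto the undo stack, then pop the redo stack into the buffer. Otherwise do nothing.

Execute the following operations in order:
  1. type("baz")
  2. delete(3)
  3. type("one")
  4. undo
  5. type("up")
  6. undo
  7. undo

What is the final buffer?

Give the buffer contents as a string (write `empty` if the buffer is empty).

Answer: baz

Derivation:
After op 1 (type): buf='baz' undo_depth=1 redo_depth=0
After op 2 (delete): buf='(empty)' undo_depth=2 redo_depth=0
After op 3 (type): buf='one' undo_depth=3 redo_depth=0
After op 4 (undo): buf='(empty)' undo_depth=2 redo_depth=1
After op 5 (type): buf='up' undo_depth=3 redo_depth=0
After op 6 (undo): buf='(empty)' undo_depth=2 redo_depth=1
After op 7 (undo): buf='baz' undo_depth=1 redo_depth=2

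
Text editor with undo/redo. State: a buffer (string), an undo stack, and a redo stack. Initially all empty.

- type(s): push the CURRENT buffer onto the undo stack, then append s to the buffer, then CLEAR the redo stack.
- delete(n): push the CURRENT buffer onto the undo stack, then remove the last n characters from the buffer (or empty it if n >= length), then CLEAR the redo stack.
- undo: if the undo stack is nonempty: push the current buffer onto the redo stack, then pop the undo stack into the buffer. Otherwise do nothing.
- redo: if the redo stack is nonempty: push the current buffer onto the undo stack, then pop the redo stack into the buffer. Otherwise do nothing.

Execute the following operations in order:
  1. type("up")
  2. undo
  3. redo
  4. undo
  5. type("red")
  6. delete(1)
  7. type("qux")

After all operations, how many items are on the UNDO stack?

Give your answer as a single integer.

Answer: 3

Derivation:
After op 1 (type): buf='up' undo_depth=1 redo_depth=0
After op 2 (undo): buf='(empty)' undo_depth=0 redo_depth=1
After op 3 (redo): buf='up' undo_depth=1 redo_depth=0
After op 4 (undo): buf='(empty)' undo_depth=0 redo_depth=1
After op 5 (type): buf='red' undo_depth=1 redo_depth=0
After op 6 (delete): buf='re' undo_depth=2 redo_depth=0
After op 7 (type): buf='requx' undo_depth=3 redo_depth=0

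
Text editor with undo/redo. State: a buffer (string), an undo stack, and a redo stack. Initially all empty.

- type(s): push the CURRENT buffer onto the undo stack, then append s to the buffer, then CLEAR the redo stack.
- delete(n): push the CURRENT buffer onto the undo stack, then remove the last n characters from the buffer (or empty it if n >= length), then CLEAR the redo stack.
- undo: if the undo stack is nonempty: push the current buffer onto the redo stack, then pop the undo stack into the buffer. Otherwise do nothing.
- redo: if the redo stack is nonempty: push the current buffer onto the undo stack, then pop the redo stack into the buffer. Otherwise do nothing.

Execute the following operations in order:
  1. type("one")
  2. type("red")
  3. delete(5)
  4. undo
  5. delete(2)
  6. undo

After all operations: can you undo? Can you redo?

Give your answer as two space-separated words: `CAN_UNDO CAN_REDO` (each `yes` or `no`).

After op 1 (type): buf='one' undo_depth=1 redo_depth=0
After op 2 (type): buf='onered' undo_depth=2 redo_depth=0
After op 3 (delete): buf='o' undo_depth=3 redo_depth=0
After op 4 (undo): buf='onered' undo_depth=2 redo_depth=1
After op 5 (delete): buf='oner' undo_depth=3 redo_depth=0
After op 6 (undo): buf='onered' undo_depth=2 redo_depth=1

Answer: yes yes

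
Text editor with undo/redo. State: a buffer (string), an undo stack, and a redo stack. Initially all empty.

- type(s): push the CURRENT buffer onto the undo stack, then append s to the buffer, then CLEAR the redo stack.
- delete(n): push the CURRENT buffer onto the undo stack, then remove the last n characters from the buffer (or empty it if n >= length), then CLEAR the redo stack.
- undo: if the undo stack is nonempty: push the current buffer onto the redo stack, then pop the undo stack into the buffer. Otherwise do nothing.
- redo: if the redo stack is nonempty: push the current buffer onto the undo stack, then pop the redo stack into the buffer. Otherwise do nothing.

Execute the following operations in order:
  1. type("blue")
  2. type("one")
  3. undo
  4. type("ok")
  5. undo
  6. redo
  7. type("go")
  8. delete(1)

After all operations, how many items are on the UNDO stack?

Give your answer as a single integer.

After op 1 (type): buf='blue' undo_depth=1 redo_depth=0
After op 2 (type): buf='blueone' undo_depth=2 redo_depth=0
After op 3 (undo): buf='blue' undo_depth=1 redo_depth=1
After op 4 (type): buf='blueok' undo_depth=2 redo_depth=0
After op 5 (undo): buf='blue' undo_depth=1 redo_depth=1
After op 6 (redo): buf='blueok' undo_depth=2 redo_depth=0
After op 7 (type): buf='blueokgo' undo_depth=3 redo_depth=0
After op 8 (delete): buf='blueokg' undo_depth=4 redo_depth=0

Answer: 4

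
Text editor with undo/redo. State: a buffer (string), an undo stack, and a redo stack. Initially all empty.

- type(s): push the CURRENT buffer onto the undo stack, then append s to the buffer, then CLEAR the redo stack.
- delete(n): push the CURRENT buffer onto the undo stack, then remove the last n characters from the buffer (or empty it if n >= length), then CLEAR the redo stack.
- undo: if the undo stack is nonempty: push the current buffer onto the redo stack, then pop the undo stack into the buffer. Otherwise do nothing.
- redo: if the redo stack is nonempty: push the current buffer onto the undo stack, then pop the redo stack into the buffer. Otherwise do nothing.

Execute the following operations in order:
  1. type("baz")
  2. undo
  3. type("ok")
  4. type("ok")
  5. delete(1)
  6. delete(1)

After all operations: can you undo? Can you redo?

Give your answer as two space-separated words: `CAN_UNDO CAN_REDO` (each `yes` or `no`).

Answer: yes no

Derivation:
After op 1 (type): buf='baz' undo_depth=1 redo_depth=0
After op 2 (undo): buf='(empty)' undo_depth=0 redo_depth=1
After op 3 (type): buf='ok' undo_depth=1 redo_depth=0
After op 4 (type): buf='okok' undo_depth=2 redo_depth=0
After op 5 (delete): buf='oko' undo_depth=3 redo_depth=0
After op 6 (delete): buf='ok' undo_depth=4 redo_depth=0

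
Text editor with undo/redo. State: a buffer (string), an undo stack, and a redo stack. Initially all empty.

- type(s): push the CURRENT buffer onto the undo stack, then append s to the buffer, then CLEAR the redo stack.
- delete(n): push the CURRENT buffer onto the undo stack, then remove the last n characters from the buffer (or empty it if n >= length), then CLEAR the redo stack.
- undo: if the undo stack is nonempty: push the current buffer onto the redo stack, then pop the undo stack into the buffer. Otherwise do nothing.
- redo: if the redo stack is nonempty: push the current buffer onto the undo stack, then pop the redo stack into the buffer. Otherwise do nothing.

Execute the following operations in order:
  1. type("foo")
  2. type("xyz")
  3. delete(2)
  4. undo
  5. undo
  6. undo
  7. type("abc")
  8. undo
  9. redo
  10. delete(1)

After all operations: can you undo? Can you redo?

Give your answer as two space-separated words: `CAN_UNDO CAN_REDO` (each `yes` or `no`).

Answer: yes no

Derivation:
After op 1 (type): buf='foo' undo_depth=1 redo_depth=0
After op 2 (type): buf='fooxyz' undo_depth=2 redo_depth=0
After op 3 (delete): buf='foox' undo_depth=3 redo_depth=0
After op 4 (undo): buf='fooxyz' undo_depth=2 redo_depth=1
After op 5 (undo): buf='foo' undo_depth=1 redo_depth=2
After op 6 (undo): buf='(empty)' undo_depth=0 redo_depth=3
After op 7 (type): buf='abc' undo_depth=1 redo_depth=0
After op 8 (undo): buf='(empty)' undo_depth=0 redo_depth=1
After op 9 (redo): buf='abc' undo_depth=1 redo_depth=0
After op 10 (delete): buf='ab' undo_depth=2 redo_depth=0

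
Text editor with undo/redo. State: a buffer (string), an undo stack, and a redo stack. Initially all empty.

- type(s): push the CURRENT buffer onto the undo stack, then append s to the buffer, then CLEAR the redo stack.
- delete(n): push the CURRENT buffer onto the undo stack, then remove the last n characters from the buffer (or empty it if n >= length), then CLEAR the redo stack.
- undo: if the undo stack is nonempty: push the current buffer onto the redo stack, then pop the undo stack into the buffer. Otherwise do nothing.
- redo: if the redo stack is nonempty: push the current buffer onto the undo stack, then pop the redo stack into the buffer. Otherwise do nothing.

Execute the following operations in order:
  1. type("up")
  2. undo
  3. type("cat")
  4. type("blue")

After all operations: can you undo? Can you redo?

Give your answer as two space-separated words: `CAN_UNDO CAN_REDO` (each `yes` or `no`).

After op 1 (type): buf='up' undo_depth=1 redo_depth=0
After op 2 (undo): buf='(empty)' undo_depth=0 redo_depth=1
After op 3 (type): buf='cat' undo_depth=1 redo_depth=0
After op 4 (type): buf='catblue' undo_depth=2 redo_depth=0

Answer: yes no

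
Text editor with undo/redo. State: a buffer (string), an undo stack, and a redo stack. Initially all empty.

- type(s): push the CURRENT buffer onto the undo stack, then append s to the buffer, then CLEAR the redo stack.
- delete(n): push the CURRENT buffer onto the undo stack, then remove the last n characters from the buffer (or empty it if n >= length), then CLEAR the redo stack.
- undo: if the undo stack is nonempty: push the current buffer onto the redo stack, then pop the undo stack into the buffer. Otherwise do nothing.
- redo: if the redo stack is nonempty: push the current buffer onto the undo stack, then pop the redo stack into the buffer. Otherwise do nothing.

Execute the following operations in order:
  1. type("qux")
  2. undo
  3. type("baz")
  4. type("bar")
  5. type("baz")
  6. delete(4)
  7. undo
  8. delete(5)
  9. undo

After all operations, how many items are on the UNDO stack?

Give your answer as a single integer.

Answer: 3

Derivation:
After op 1 (type): buf='qux' undo_depth=1 redo_depth=0
After op 2 (undo): buf='(empty)' undo_depth=0 redo_depth=1
After op 3 (type): buf='baz' undo_depth=1 redo_depth=0
After op 4 (type): buf='bazbar' undo_depth=2 redo_depth=0
After op 5 (type): buf='bazbarbaz' undo_depth=3 redo_depth=0
After op 6 (delete): buf='bazba' undo_depth=4 redo_depth=0
After op 7 (undo): buf='bazbarbaz' undo_depth=3 redo_depth=1
After op 8 (delete): buf='bazb' undo_depth=4 redo_depth=0
After op 9 (undo): buf='bazbarbaz' undo_depth=3 redo_depth=1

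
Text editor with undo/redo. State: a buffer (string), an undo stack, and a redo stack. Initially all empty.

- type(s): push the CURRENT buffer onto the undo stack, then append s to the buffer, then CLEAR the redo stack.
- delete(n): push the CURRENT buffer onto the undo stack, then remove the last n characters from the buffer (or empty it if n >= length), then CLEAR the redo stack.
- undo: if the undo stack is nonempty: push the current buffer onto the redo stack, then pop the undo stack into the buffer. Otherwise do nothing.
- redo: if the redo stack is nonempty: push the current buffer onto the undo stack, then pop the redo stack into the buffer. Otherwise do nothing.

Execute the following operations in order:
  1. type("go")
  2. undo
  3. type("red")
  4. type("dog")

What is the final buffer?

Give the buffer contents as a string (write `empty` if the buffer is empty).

After op 1 (type): buf='go' undo_depth=1 redo_depth=0
After op 2 (undo): buf='(empty)' undo_depth=0 redo_depth=1
After op 3 (type): buf='red' undo_depth=1 redo_depth=0
After op 4 (type): buf='reddog' undo_depth=2 redo_depth=0

Answer: reddog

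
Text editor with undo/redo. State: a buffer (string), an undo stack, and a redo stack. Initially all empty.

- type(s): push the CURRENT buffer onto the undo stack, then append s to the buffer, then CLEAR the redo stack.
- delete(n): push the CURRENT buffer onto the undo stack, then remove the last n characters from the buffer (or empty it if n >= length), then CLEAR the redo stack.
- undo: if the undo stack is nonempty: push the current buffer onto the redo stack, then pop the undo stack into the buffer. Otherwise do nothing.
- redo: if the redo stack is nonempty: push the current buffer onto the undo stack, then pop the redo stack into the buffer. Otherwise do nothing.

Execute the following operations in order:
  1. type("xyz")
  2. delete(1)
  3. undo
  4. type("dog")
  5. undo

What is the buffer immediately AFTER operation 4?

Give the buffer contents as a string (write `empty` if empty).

After op 1 (type): buf='xyz' undo_depth=1 redo_depth=0
After op 2 (delete): buf='xy' undo_depth=2 redo_depth=0
After op 3 (undo): buf='xyz' undo_depth=1 redo_depth=1
After op 4 (type): buf='xyzdog' undo_depth=2 redo_depth=0

Answer: xyzdog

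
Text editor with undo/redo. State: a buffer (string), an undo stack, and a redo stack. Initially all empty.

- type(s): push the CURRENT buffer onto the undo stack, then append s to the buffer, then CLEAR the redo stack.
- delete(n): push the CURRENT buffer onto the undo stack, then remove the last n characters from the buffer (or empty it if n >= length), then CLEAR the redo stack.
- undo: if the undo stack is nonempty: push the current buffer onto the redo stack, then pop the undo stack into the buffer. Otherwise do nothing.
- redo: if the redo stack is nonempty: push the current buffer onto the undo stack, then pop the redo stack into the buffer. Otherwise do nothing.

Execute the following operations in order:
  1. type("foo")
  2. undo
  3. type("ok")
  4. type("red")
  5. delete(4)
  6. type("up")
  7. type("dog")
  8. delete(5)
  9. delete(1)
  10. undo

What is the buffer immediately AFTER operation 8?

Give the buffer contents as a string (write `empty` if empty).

Answer: o

Derivation:
After op 1 (type): buf='foo' undo_depth=1 redo_depth=0
After op 2 (undo): buf='(empty)' undo_depth=0 redo_depth=1
After op 3 (type): buf='ok' undo_depth=1 redo_depth=0
After op 4 (type): buf='okred' undo_depth=2 redo_depth=0
After op 5 (delete): buf='o' undo_depth=3 redo_depth=0
After op 6 (type): buf='oup' undo_depth=4 redo_depth=0
After op 7 (type): buf='oupdog' undo_depth=5 redo_depth=0
After op 8 (delete): buf='o' undo_depth=6 redo_depth=0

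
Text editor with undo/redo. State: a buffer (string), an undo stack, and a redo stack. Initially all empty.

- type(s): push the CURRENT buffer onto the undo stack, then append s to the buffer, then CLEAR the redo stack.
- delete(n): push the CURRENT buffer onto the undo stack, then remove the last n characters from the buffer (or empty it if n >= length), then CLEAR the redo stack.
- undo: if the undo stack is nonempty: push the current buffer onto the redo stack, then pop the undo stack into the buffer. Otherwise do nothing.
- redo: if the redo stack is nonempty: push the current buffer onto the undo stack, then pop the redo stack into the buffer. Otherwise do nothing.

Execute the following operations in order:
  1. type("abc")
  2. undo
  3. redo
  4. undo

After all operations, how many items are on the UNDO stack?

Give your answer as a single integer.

Answer: 0

Derivation:
After op 1 (type): buf='abc' undo_depth=1 redo_depth=0
After op 2 (undo): buf='(empty)' undo_depth=0 redo_depth=1
After op 3 (redo): buf='abc' undo_depth=1 redo_depth=0
After op 4 (undo): buf='(empty)' undo_depth=0 redo_depth=1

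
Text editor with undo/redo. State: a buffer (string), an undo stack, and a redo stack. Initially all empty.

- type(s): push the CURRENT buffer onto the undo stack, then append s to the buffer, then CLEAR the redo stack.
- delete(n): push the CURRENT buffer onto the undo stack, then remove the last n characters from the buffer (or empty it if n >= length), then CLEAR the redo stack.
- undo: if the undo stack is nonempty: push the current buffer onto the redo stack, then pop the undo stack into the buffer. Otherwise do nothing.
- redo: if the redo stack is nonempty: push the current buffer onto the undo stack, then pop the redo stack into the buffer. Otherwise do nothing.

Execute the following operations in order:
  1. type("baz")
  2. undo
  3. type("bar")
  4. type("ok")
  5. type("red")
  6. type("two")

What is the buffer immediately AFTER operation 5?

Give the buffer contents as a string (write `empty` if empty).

Answer: barokred

Derivation:
After op 1 (type): buf='baz' undo_depth=1 redo_depth=0
After op 2 (undo): buf='(empty)' undo_depth=0 redo_depth=1
After op 3 (type): buf='bar' undo_depth=1 redo_depth=0
After op 4 (type): buf='barok' undo_depth=2 redo_depth=0
After op 5 (type): buf='barokred' undo_depth=3 redo_depth=0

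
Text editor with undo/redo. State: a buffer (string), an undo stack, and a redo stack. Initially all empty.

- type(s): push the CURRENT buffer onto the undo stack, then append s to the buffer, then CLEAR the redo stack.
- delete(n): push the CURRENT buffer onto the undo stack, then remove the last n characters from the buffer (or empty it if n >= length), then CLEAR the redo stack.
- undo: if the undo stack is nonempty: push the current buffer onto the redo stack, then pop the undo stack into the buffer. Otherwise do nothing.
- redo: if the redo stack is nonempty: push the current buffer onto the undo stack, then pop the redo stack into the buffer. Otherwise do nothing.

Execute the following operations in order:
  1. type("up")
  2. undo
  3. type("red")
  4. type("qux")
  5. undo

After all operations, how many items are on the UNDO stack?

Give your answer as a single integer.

Answer: 1

Derivation:
After op 1 (type): buf='up' undo_depth=1 redo_depth=0
After op 2 (undo): buf='(empty)' undo_depth=0 redo_depth=1
After op 3 (type): buf='red' undo_depth=1 redo_depth=0
After op 4 (type): buf='redqux' undo_depth=2 redo_depth=0
After op 5 (undo): buf='red' undo_depth=1 redo_depth=1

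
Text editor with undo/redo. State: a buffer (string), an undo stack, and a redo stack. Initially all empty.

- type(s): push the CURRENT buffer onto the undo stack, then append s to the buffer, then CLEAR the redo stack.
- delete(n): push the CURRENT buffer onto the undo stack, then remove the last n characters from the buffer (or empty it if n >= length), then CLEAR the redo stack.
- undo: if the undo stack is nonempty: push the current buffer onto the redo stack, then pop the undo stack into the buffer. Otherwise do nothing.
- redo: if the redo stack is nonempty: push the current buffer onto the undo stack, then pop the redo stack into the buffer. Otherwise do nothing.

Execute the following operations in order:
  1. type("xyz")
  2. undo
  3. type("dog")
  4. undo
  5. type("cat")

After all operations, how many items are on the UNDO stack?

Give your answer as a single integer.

After op 1 (type): buf='xyz' undo_depth=1 redo_depth=0
After op 2 (undo): buf='(empty)' undo_depth=0 redo_depth=1
After op 3 (type): buf='dog' undo_depth=1 redo_depth=0
After op 4 (undo): buf='(empty)' undo_depth=0 redo_depth=1
After op 5 (type): buf='cat' undo_depth=1 redo_depth=0

Answer: 1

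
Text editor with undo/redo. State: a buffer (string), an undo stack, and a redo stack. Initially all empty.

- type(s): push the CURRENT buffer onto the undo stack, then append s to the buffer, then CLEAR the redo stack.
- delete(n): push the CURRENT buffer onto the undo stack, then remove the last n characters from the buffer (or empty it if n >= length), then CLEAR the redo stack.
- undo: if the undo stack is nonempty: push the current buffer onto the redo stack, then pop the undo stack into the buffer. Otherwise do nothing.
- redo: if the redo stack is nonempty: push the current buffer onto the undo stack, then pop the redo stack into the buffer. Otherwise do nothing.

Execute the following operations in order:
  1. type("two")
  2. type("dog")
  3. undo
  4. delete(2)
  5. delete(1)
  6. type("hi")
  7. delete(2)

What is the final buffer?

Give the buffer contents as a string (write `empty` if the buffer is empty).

Answer: empty

Derivation:
After op 1 (type): buf='two' undo_depth=1 redo_depth=0
After op 2 (type): buf='twodog' undo_depth=2 redo_depth=0
After op 3 (undo): buf='two' undo_depth=1 redo_depth=1
After op 4 (delete): buf='t' undo_depth=2 redo_depth=0
After op 5 (delete): buf='(empty)' undo_depth=3 redo_depth=0
After op 6 (type): buf='hi' undo_depth=4 redo_depth=0
After op 7 (delete): buf='(empty)' undo_depth=5 redo_depth=0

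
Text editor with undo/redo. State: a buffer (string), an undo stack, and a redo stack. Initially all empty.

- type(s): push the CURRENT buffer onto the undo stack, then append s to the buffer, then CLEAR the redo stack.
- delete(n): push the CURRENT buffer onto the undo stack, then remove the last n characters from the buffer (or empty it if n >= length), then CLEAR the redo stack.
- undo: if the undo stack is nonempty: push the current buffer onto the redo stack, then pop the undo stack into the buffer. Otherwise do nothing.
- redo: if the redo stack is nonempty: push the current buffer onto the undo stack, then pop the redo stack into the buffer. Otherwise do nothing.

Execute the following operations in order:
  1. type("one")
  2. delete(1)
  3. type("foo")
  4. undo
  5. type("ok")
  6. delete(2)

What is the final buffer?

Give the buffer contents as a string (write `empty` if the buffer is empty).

Answer: on

Derivation:
After op 1 (type): buf='one' undo_depth=1 redo_depth=0
After op 2 (delete): buf='on' undo_depth=2 redo_depth=0
After op 3 (type): buf='onfoo' undo_depth=3 redo_depth=0
After op 4 (undo): buf='on' undo_depth=2 redo_depth=1
After op 5 (type): buf='onok' undo_depth=3 redo_depth=0
After op 6 (delete): buf='on' undo_depth=4 redo_depth=0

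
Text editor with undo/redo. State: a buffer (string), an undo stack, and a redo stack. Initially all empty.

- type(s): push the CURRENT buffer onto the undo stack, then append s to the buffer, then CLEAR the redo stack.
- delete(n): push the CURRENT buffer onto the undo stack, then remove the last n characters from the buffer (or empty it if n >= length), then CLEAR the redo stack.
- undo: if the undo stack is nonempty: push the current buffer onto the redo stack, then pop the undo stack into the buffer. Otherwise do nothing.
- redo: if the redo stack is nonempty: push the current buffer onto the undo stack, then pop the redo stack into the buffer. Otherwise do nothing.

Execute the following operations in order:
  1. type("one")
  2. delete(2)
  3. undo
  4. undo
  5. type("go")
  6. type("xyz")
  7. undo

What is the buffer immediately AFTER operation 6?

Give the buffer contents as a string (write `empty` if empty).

Answer: goxyz

Derivation:
After op 1 (type): buf='one' undo_depth=1 redo_depth=0
After op 2 (delete): buf='o' undo_depth=2 redo_depth=0
After op 3 (undo): buf='one' undo_depth=1 redo_depth=1
After op 4 (undo): buf='(empty)' undo_depth=0 redo_depth=2
After op 5 (type): buf='go' undo_depth=1 redo_depth=0
After op 6 (type): buf='goxyz' undo_depth=2 redo_depth=0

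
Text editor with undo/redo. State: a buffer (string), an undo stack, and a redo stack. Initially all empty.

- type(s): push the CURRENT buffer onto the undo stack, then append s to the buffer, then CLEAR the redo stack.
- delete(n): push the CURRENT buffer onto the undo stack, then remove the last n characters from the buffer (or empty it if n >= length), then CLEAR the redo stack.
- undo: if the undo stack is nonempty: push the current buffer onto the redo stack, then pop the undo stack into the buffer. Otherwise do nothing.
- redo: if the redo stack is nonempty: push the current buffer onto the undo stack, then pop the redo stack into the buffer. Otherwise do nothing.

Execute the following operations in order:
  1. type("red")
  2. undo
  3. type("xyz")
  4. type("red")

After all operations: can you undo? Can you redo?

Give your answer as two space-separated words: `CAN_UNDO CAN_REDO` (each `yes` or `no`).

Answer: yes no

Derivation:
After op 1 (type): buf='red' undo_depth=1 redo_depth=0
After op 2 (undo): buf='(empty)' undo_depth=0 redo_depth=1
After op 3 (type): buf='xyz' undo_depth=1 redo_depth=0
After op 4 (type): buf='xyzred' undo_depth=2 redo_depth=0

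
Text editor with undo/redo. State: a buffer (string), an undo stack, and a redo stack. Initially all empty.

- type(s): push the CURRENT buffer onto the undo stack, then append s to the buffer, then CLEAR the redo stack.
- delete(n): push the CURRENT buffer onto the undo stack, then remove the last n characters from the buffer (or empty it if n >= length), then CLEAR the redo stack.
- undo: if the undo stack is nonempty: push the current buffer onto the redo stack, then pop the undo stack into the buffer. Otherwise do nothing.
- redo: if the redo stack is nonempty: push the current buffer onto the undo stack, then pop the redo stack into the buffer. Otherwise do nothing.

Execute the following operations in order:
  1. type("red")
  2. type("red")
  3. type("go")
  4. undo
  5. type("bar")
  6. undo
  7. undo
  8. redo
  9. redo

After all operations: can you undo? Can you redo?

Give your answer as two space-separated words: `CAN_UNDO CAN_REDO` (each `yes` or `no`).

After op 1 (type): buf='red' undo_depth=1 redo_depth=0
After op 2 (type): buf='redred' undo_depth=2 redo_depth=0
After op 3 (type): buf='redredgo' undo_depth=3 redo_depth=0
After op 4 (undo): buf='redred' undo_depth=2 redo_depth=1
After op 5 (type): buf='redredbar' undo_depth=3 redo_depth=0
After op 6 (undo): buf='redred' undo_depth=2 redo_depth=1
After op 7 (undo): buf='red' undo_depth=1 redo_depth=2
After op 8 (redo): buf='redred' undo_depth=2 redo_depth=1
After op 9 (redo): buf='redredbar' undo_depth=3 redo_depth=0

Answer: yes no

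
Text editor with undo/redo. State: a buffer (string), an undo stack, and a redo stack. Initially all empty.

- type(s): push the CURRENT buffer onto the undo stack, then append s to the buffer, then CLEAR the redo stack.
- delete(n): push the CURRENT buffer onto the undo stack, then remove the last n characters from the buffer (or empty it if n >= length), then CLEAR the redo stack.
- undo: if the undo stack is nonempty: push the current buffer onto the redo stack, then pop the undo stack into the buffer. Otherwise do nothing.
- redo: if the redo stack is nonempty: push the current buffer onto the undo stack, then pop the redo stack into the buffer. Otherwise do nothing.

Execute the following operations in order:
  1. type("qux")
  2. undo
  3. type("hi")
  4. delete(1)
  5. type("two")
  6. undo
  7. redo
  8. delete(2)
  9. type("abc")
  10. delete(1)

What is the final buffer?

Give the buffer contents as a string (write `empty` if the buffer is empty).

Answer: htab

Derivation:
After op 1 (type): buf='qux' undo_depth=1 redo_depth=0
After op 2 (undo): buf='(empty)' undo_depth=0 redo_depth=1
After op 3 (type): buf='hi' undo_depth=1 redo_depth=0
After op 4 (delete): buf='h' undo_depth=2 redo_depth=0
After op 5 (type): buf='htwo' undo_depth=3 redo_depth=0
After op 6 (undo): buf='h' undo_depth=2 redo_depth=1
After op 7 (redo): buf='htwo' undo_depth=3 redo_depth=0
After op 8 (delete): buf='ht' undo_depth=4 redo_depth=0
After op 9 (type): buf='htabc' undo_depth=5 redo_depth=0
After op 10 (delete): buf='htab' undo_depth=6 redo_depth=0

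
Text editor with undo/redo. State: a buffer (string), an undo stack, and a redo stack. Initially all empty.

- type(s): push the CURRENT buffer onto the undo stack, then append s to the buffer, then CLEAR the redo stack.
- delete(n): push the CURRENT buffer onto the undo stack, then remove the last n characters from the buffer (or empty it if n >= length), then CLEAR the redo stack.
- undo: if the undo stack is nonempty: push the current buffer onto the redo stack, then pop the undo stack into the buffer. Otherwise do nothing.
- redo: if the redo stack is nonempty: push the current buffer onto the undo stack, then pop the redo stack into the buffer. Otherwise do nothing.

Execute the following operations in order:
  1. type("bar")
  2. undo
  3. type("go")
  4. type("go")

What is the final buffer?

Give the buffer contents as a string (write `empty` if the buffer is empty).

After op 1 (type): buf='bar' undo_depth=1 redo_depth=0
After op 2 (undo): buf='(empty)' undo_depth=0 redo_depth=1
After op 3 (type): buf='go' undo_depth=1 redo_depth=0
After op 4 (type): buf='gogo' undo_depth=2 redo_depth=0

Answer: gogo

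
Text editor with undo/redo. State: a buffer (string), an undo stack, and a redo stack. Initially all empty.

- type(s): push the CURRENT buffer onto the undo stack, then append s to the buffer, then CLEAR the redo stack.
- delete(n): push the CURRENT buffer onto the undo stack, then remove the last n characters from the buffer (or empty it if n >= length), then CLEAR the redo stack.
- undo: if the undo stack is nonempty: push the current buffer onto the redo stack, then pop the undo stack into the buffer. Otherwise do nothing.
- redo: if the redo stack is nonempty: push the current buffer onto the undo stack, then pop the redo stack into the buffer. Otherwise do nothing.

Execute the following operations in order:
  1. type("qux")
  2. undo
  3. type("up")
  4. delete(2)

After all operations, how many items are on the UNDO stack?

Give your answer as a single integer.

After op 1 (type): buf='qux' undo_depth=1 redo_depth=0
After op 2 (undo): buf='(empty)' undo_depth=0 redo_depth=1
After op 3 (type): buf='up' undo_depth=1 redo_depth=0
After op 4 (delete): buf='(empty)' undo_depth=2 redo_depth=0

Answer: 2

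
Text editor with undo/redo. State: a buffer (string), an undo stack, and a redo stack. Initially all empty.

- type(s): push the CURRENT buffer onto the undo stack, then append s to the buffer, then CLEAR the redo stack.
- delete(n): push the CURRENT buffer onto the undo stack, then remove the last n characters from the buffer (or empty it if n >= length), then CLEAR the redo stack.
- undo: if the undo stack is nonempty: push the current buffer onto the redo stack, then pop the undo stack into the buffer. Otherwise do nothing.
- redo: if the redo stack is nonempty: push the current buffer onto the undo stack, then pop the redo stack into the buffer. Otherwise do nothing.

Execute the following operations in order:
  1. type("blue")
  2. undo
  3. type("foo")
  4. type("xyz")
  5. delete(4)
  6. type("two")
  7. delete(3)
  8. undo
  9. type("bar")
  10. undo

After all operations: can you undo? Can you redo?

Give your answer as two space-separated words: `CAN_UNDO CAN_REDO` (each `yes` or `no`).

Answer: yes yes

Derivation:
After op 1 (type): buf='blue' undo_depth=1 redo_depth=0
After op 2 (undo): buf='(empty)' undo_depth=0 redo_depth=1
After op 3 (type): buf='foo' undo_depth=1 redo_depth=0
After op 4 (type): buf='fooxyz' undo_depth=2 redo_depth=0
After op 5 (delete): buf='fo' undo_depth=3 redo_depth=0
After op 6 (type): buf='fotwo' undo_depth=4 redo_depth=0
After op 7 (delete): buf='fo' undo_depth=5 redo_depth=0
After op 8 (undo): buf='fotwo' undo_depth=4 redo_depth=1
After op 9 (type): buf='fotwobar' undo_depth=5 redo_depth=0
After op 10 (undo): buf='fotwo' undo_depth=4 redo_depth=1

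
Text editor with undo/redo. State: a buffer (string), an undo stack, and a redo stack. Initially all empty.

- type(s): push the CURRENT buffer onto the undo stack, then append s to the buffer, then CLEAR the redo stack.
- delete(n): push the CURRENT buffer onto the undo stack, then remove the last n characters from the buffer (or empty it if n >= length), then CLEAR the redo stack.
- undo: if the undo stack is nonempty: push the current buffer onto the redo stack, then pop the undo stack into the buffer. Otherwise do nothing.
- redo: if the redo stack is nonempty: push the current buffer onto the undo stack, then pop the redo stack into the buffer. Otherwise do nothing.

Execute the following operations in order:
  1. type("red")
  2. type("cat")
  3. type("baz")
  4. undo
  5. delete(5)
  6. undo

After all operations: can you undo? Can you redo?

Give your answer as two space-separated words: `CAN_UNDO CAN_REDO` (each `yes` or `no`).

Answer: yes yes

Derivation:
After op 1 (type): buf='red' undo_depth=1 redo_depth=0
After op 2 (type): buf='redcat' undo_depth=2 redo_depth=0
After op 3 (type): buf='redcatbaz' undo_depth=3 redo_depth=0
After op 4 (undo): buf='redcat' undo_depth=2 redo_depth=1
After op 5 (delete): buf='r' undo_depth=3 redo_depth=0
After op 6 (undo): buf='redcat' undo_depth=2 redo_depth=1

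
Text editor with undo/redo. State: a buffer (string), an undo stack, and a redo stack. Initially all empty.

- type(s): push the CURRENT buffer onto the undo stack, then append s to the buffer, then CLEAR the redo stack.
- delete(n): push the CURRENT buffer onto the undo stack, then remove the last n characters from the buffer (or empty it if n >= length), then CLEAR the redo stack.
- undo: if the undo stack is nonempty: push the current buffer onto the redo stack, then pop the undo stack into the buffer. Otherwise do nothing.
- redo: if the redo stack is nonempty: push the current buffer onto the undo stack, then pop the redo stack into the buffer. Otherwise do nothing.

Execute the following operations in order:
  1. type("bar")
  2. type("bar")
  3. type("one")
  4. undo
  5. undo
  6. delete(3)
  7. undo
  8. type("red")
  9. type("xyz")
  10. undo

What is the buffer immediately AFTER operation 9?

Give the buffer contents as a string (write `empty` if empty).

After op 1 (type): buf='bar' undo_depth=1 redo_depth=0
After op 2 (type): buf='barbar' undo_depth=2 redo_depth=0
After op 3 (type): buf='barbarone' undo_depth=3 redo_depth=0
After op 4 (undo): buf='barbar' undo_depth=2 redo_depth=1
After op 5 (undo): buf='bar' undo_depth=1 redo_depth=2
After op 6 (delete): buf='(empty)' undo_depth=2 redo_depth=0
After op 7 (undo): buf='bar' undo_depth=1 redo_depth=1
After op 8 (type): buf='barred' undo_depth=2 redo_depth=0
After op 9 (type): buf='barredxyz' undo_depth=3 redo_depth=0

Answer: barredxyz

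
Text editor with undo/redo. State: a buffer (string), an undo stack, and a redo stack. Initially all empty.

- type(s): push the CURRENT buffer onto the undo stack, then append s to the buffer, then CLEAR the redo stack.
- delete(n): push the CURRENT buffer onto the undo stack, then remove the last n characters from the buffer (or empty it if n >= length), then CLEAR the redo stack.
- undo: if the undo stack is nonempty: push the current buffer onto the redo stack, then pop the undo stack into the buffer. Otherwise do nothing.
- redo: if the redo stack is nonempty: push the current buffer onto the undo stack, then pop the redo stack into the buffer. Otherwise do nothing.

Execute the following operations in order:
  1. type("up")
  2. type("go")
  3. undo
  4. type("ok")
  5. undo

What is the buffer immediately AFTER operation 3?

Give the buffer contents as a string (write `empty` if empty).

Answer: up

Derivation:
After op 1 (type): buf='up' undo_depth=1 redo_depth=0
After op 2 (type): buf='upgo' undo_depth=2 redo_depth=0
After op 3 (undo): buf='up' undo_depth=1 redo_depth=1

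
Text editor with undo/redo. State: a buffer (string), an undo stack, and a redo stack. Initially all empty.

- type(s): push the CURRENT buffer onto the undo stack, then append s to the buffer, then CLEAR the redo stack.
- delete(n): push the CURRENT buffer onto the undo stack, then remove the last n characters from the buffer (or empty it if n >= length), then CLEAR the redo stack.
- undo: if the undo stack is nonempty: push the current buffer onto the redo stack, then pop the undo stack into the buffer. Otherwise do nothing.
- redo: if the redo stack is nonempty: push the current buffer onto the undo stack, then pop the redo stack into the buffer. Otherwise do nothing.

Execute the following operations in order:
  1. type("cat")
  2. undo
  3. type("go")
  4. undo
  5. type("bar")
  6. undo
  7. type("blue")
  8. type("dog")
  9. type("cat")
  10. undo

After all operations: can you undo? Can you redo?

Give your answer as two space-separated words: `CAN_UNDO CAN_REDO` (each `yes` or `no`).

Answer: yes yes

Derivation:
After op 1 (type): buf='cat' undo_depth=1 redo_depth=0
After op 2 (undo): buf='(empty)' undo_depth=0 redo_depth=1
After op 3 (type): buf='go' undo_depth=1 redo_depth=0
After op 4 (undo): buf='(empty)' undo_depth=0 redo_depth=1
After op 5 (type): buf='bar' undo_depth=1 redo_depth=0
After op 6 (undo): buf='(empty)' undo_depth=0 redo_depth=1
After op 7 (type): buf='blue' undo_depth=1 redo_depth=0
After op 8 (type): buf='bluedog' undo_depth=2 redo_depth=0
After op 9 (type): buf='bluedogcat' undo_depth=3 redo_depth=0
After op 10 (undo): buf='bluedog' undo_depth=2 redo_depth=1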